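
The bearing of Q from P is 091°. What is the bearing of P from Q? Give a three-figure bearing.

Back-bearing = 091° + 180° = 271°.

271°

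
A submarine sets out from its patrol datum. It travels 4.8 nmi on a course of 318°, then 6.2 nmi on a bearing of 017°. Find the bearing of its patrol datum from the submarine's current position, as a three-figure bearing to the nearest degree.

Leg 1 (318°, 4.8 nmi): east 4.8 sin 318° = -3.21, north 4.8 cos 318° = 3.57
Leg 2 (017°, 6.2 nmi): east 6.2 sin 17° = 1.81, north 6.2 cos 17° = 5.93
Net displacement: -1.40 east, 9.50 north. Direction back to start is (1.40, -9.50): bearing = atan2(1.40, -9.50) mod 360° = 171.62° ≈ 172°.

172°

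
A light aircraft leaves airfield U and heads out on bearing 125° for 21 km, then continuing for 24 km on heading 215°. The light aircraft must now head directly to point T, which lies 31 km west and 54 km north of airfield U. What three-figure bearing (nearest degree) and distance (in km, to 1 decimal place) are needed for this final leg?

338°, 92.4 km

Leg 1 (125°, 21 km): east 21 sin 125° = 17.20, north 21 cos 125° = -12.05
Leg 2 (215°, 24 km): east 24 sin 215° = -13.77, north 24 cos 215° = -19.66
Current position: (3.44, -31.70). Target: (-31, 54). Remaining: Δeast = -34.44, Δnorth = 85.70.
Bearing = atan2(-34.44, 85.70) mod 360° = 338.11°; distance = √((-34.44)² + (85.70)²) = 92.364 km.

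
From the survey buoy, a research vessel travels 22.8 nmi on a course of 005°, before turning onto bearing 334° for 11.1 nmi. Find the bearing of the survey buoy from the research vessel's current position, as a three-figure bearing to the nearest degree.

Leg 1 (005°, 22.8 nmi): east 22.8 sin 5° = 1.99, north 22.8 cos 5° = 22.71
Leg 2 (334°, 11.1 nmi): east 11.1 sin 334° = -4.87, north 11.1 cos 334° = 9.98
Net displacement: -2.88 east, 32.69 north. Direction back to start is (2.88, -32.69): bearing = atan2(2.88, -32.69) mod 360° = 174.97° ≈ 175°.

175°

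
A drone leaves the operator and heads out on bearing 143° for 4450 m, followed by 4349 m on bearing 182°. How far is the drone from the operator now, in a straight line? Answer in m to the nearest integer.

8294 m

Leg 1 (143°, 4450 m): east 4450 sin 143° = 2678.08, north 4450 cos 143° = -3553.93
Leg 2 (182°, 4349 m): east 4349 sin 182° = -151.78, north 4349 cos 182° = -4346.35
Net: 2526.30 east, -7900.28 north. Distance = √((2526.30)² + (-7900.28)²) = 8294.371 m.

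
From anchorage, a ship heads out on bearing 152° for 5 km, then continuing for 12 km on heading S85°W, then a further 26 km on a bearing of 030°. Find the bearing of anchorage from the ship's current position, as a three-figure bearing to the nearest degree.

191°

Leg 1 (152°, 5 km): east 5 sin 152° = 2.35, north 5 cos 152° = -4.41
Leg 2 (S85°W, 12 km): east 12 sin 265° = -11.95, north 12 cos 265° = -1.05
Leg 3 (030°, 26 km): east 26 sin 30° = 13.00, north 26 cos 30° = 22.52
Net displacement: 3.39 east, 17.06 north. Direction back to start is (-3.39, -17.06): bearing = atan2(-3.39, -17.06) mod 360° = 191.25° ≈ 191°.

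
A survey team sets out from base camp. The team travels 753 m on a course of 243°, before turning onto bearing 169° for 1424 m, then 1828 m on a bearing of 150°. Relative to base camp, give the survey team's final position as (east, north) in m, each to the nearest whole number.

(515, -3323)

Leg 1 (243°, 753 m): east 753 sin 243° = -670.93, north 753 cos 243° = -341.85
Leg 2 (169°, 1424 m): east 1424 sin 169° = 271.71, north 1424 cos 169° = -1397.84
Leg 3 (150°, 1828 m): east 1828 sin 150° = 914.00, north 1828 cos 150° = -1583.09
Summing: 514.78 m east, -3322.79 m north → (515, -3323).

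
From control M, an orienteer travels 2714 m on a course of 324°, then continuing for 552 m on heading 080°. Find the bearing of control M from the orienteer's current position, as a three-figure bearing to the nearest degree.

Leg 1 (324°, 2714 m): east 2714 sin 324° = -1595.25, north 2714 cos 324° = 2195.67
Leg 2 (080°, 552 m): east 552 sin 80° = 543.61, north 552 cos 80° = 95.85
Net displacement: -1051.64 east, 2291.53 north. Direction back to start is (1051.64, -2291.53): bearing = atan2(1051.64, -2291.53) mod 360° = 155.35° ≈ 155°.

155°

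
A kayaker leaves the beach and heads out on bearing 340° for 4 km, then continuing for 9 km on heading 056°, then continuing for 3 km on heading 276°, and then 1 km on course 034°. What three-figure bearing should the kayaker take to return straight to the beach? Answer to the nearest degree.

200°

Leg 1 (340°, 4 km): east 4 sin 340° = -1.37, north 4 cos 340° = 3.76
Leg 2 (056°, 9 km): east 9 sin 56° = 7.46, north 9 cos 56° = 5.03
Leg 3 (276°, 3 km): east 3 sin 276° = -2.98, north 3 cos 276° = 0.31
Leg 4 (034°, 1 km): east 1 sin 34° = 0.56, north 1 cos 34° = 0.83
Net displacement: 3.67 east, 9.93 north. Direction back to start is (-3.67, -9.93): bearing = atan2(-3.67, -9.93) mod 360° = 200.27° ≈ 200°.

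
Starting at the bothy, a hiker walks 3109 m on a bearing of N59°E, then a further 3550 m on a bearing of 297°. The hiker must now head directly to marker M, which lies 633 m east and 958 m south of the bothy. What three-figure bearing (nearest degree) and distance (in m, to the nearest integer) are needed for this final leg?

Leg 1 (N59°E, 3109 m): east 3109 sin 59° = 2664.93, north 3109 cos 59° = 1601.25
Leg 2 (297°, 3550 m): east 3550 sin 297° = -3163.07, north 3550 cos 297° = 1611.67
Current position: (-498.14, 3212.92). Target: (633, -958). Remaining: Δeast = 1131.14, Δnorth = -4170.92.
Bearing = atan2(1131.14, -4170.92) mod 360° = 164.83°; distance = √((1131.14)² + (-4170.92)²) = 4321.579 m.

165°, 4322 m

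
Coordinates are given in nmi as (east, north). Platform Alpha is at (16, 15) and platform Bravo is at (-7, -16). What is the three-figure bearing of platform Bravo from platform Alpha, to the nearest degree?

Δeast = -7 − 16 = -23.00; Δnorth = -16 − 15 = -31.00.
Bearing = atan2(Δeast, Δnorth) mod 360° = 216.57° ≈ 217°.

217°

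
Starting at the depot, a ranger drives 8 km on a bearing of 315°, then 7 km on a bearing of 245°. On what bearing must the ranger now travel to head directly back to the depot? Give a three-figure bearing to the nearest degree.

103°

Leg 1 (315°, 8 km): east 8 sin 315° = -5.66, north 8 cos 315° = 5.66
Leg 2 (245°, 7 km): east 7 sin 245° = -6.34, north 7 cos 245° = -2.96
Net displacement: -12.00 east, 2.70 north. Direction back to start is (12.00, -2.70): bearing = atan2(12.00, -2.70) mod 360° = 102.67° ≈ 103°.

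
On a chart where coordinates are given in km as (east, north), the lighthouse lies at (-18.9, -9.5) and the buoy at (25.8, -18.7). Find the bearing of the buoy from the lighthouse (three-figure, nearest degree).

102°

Δeast = 25.8 − -18.9 = 44.70; Δnorth = -18.7 − -9.5 = -9.20.
Bearing = atan2(Δeast, Δnorth) mod 360° = 101.63° ≈ 102°.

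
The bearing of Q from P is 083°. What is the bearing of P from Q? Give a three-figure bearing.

Back-bearing = 083° + 180° = 263°.

263°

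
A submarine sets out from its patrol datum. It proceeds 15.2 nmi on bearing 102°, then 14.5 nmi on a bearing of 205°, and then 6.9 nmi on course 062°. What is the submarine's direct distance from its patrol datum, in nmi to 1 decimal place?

Leg 1 (102°, 15.2 nmi): east 15.2 sin 102° = 14.87, north 15.2 cos 102° = -3.16
Leg 2 (205°, 14.5 nmi): east 14.5 sin 205° = -6.13, north 14.5 cos 205° = -13.14
Leg 3 (062°, 6.9 nmi): east 6.9 sin 62° = 6.09, north 6.9 cos 62° = 3.24
Net: 14.83 east, -13.06 north. Distance = √((14.83)² + (-13.06)²) = 19.764 nmi.

19.8 nmi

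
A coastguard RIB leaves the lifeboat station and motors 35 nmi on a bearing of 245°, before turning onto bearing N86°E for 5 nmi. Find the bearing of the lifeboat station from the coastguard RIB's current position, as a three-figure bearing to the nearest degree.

Leg 1 (245°, 35 nmi): east 35 sin 245° = -31.72, north 35 cos 245° = -14.79
Leg 2 (N86°E, 5 nmi): east 5 sin 86° = 4.99, north 5 cos 86° = 0.35
Net displacement: -26.73 east, -14.44 north. Direction back to start is (26.73, 14.44): bearing = atan2(26.73, 14.44) mod 360° = 61.62° ≈ 062°.

062°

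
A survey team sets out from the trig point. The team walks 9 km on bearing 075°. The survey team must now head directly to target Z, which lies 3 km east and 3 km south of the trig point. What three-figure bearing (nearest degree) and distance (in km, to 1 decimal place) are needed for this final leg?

227°, 7.8 km

Leg 1 (075°, 9 km): east 9 sin 75° = 8.69, north 9 cos 75° = 2.33
Current position: (8.69, 2.33). Target: (3, -3). Remaining: Δeast = -5.69, Δnorth = -5.33.
Bearing = atan2(-5.69, -5.33) mod 360° = 226.89°; distance = √((-5.69)² + (-5.33)²) = 7.798 km.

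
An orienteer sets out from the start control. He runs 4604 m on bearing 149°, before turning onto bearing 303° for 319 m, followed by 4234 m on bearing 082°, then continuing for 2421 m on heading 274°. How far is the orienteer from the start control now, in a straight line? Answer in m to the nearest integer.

Leg 1 (149°, 4604 m): east 4604 sin 149° = 2371.24, north 4604 cos 149° = -3946.40
Leg 2 (303°, 319 m): east 319 sin 303° = -267.54, north 319 cos 303° = 173.74
Leg 3 (082°, 4234 m): east 4234 sin 82° = 4192.80, north 4234 cos 82° = 589.26
Leg 4 (274°, 2421 m): east 2421 sin 274° = -2415.10, north 2421 cos 274° = 168.88
Net: 3881.39 east, -3014.52 north. Distance = √((3881.39)² + (-3014.52)²) = 4914.522 m.

4915 m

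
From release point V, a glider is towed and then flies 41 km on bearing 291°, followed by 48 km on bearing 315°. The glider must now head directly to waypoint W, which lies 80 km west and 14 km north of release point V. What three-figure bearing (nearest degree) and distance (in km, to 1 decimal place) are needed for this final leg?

Leg 1 (291°, 41 km): east 41 sin 291° = -38.28, north 41 cos 291° = 14.69
Leg 2 (315°, 48 km): east 48 sin 315° = -33.94, north 48 cos 315° = 33.94
Current position: (-72.22, 48.63). Target: (-80, 14). Remaining: Δeast = -7.78, Δnorth = -34.63.
Bearing = atan2(-7.78, -34.63) mod 360° = 192.66°; distance = √((-7.78)² + (-34.63)²) = 35.498 km.

193°, 35.5 km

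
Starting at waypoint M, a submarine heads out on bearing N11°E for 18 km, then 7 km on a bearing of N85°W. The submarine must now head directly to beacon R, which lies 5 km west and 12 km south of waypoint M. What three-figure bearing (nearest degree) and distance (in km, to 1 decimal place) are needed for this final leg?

Leg 1 (N11°E, 18 km): east 18 sin 11° = 3.43, north 18 cos 11° = 17.67
Leg 2 (N85°W, 7 km): east 7 sin 275° = -6.97, north 7 cos 275° = 0.61
Current position: (-3.54, 18.28). Target: (-5, -12). Remaining: Δeast = -1.46, Δnorth = -30.28.
Bearing = atan2(-1.46, -30.28) mod 360° = 182.76°; distance = √((-1.46)² + (-30.28)²) = 30.315 km.

183°, 30.3 km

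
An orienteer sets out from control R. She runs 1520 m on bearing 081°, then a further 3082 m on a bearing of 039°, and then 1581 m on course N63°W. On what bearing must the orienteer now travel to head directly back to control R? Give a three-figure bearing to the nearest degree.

211°

Leg 1 (081°, 1520 m): east 1520 sin 81° = 1501.29, north 1520 cos 81° = 237.78
Leg 2 (039°, 3082 m): east 3082 sin 39° = 1939.57, north 3082 cos 39° = 2395.16
Leg 3 (N63°W, 1581 m): east 1581 sin 297° = -1408.68, north 1581 cos 297° = 717.76
Net displacement: 2032.17 east, 3350.70 north. Direction back to start is (-2032.17, -3350.70): bearing = atan2(-2032.17, -3350.70) mod 360° = 211.24° ≈ 211°.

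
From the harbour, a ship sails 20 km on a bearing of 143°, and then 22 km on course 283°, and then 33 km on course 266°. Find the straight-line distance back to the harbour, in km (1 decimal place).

44.4 km

Leg 1 (143°, 20 km): east 20 sin 143° = 12.04, north 20 cos 143° = -15.97
Leg 2 (283°, 22 km): east 22 sin 283° = -21.44, north 22 cos 283° = 4.95
Leg 3 (266°, 33 km): east 33 sin 266° = -32.92, north 33 cos 266° = -2.30
Net: -42.32 east, -13.33 north. Distance = √((-42.32)² + (-13.33)²) = 44.368 km.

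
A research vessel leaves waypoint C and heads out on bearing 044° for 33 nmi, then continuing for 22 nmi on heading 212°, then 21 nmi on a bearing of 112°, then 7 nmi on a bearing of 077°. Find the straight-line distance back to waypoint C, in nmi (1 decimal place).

37.6 nmi

Leg 1 (044°, 33 nmi): east 33 sin 44° = 22.92, north 33 cos 44° = 23.74
Leg 2 (212°, 22 nmi): east 22 sin 212° = -11.66, north 22 cos 212° = -18.66
Leg 3 (112°, 21 nmi): east 21 sin 112° = 19.47, north 21 cos 112° = -7.87
Leg 4 (077°, 7 nmi): east 7 sin 77° = 6.82, north 7 cos 77° = 1.57
Net: 37.56 east, -1.21 north. Distance = √((37.56)² + (-1.21)²) = 37.576 nmi.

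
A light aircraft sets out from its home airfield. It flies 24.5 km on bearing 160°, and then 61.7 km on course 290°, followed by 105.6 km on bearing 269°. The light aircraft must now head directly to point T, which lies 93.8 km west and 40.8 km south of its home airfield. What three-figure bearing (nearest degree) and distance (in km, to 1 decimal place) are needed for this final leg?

121°, 71.7 km

Leg 1 (160°, 24.5 km): east 24.5 sin 160° = 8.38, north 24.5 cos 160° = -23.02
Leg 2 (290°, 61.7 km): east 61.7 sin 290° = -57.98, north 61.7 cos 290° = 21.10
Leg 3 (269°, 105.6 km): east 105.6 sin 269° = -105.58, north 105.6 cos 269° = -1.84
Current position: (-155.18, -3.76). Target: (-93.8, -40.8). Remaining: Δeast = 61.38, Δnorth = -37.04.
Bearing = atan2(61.38, -37.04) mod 360° = 121.11°; distance = √((61.38)² + (-37.04)²) = 71.692 km.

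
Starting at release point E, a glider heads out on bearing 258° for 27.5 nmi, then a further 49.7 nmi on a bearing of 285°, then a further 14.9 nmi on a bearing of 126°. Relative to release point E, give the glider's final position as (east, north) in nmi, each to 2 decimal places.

(-62.85, -1.61)

Leg 1 (258°, 27.5 nmi): east 27.5 sin 258° = -26.90, north 27.5 cos 258° = -5.72
Leg 2 (285°, 49.7 nmi): east 49.7 sin 285° = -48.01, north 49.7 cos 285° = 12.86
Leg 3 (126°, 14.9 nmi): east 14.9 sin 126° = 12.05, north 14.9 cos 126° = -8.76
Summing: -62.85 nmi east, -1.61 nmi north → (-62.85, -1.61).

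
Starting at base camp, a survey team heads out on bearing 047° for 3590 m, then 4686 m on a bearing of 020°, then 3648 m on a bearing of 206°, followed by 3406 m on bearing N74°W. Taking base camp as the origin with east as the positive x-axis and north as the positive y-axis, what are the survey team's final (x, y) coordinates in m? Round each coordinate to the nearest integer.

Leg 1 (047°, 3590 m): east 3590 sin 47° = 2625.56, north 3590 cos 47° = 2448.37
Leg 2 (020°, 4686 m): east 4686 sin 20° = 1602.71, north 4686 cos 20° = 4403.40
Leg 3 (206°, 3648 m): east 3648 sin 206° = -1599.18, north 3648 cos 206° = -3278.80
Leg 4 (N74°W, 3406 m): east 3406 sin 286° = -3274.06, north 3406 cos 286° = 938.82
Summing: -644.97 m east, 4511.79 m north → (-645, 4512).

(-645, 4512)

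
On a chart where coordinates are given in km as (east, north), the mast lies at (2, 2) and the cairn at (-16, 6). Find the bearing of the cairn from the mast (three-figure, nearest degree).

283°

Δeast = -16 − 2 = -18.00; Δnorth = 6 − 2 = 4.00.
Bearing = atan2(Δeast, Δnorth) mod 360° = 282.53° ≈ 283°.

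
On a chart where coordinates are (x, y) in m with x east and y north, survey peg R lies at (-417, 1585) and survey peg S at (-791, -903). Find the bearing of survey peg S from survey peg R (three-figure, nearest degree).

Δeast = -791 − -417 = -374.00; Δnorth = -903 − 1585 = -2488.00.
Bearing = atan2(Δeast, Δnorth) mod 360° = 188.55° ≈ 189°.

189°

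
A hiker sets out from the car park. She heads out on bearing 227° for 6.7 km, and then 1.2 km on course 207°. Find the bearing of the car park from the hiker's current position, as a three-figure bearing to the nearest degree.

044°

Leg 1 (227°, 6.7 km): east 6.7 sin 227° = -4.90, north 6.7 cos 227° = -4.57
Leg 2 (207°, 1.2 km): east 1.2 sin 207° = -0.54, north 1.2 cos 207° = -1.07
Net displacement: -5.44 east, -5.64 north. Direction back to start is (5.44, 5.64): bearing = atan2(5.44, 5.64) mod 360° = 44.00° ≈ 044°.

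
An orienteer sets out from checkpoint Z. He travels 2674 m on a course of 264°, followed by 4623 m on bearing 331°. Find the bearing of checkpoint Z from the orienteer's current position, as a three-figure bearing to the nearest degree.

128°

Leg 1 (264°, 2674 m): east 2674 sin 264° = -2659.35, north 2674 cos 264° = -279.51
Leg 2 (331°, 4623 m): east 4623 sin 331° = -2241.27, north 4623 cos 331° = 4043.37
Net displacement: -4900.63 east, 3763.86 north. Direction back to start is (4900.63, -3763.86): bearing = atan2(4900.63, -3763.86) mod 360° = 127.53° ≈ 128°.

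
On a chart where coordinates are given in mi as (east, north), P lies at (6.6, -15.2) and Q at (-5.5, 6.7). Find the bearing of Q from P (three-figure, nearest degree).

331°

Δeast = -5.5 − 6.6 = -12.10; Δnorth = 6.7 − -15.2 = 21.90.
Bearing = atan2(Δeast, Δnorth) mod 360° = 331.08° ≈ 331°.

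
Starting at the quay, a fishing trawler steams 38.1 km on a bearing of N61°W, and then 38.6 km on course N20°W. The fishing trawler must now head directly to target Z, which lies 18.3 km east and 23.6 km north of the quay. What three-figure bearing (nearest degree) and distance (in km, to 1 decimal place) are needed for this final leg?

116°, 71.9 km

Leg 1 (N61°W, 38.1 km): east 38.1 sin 299° = -33.32, north 38.1 cos 299° = 18.47
Leg 2 (N20°W, 38.6 km): east 38.6 sin 340° = -13.20, north 38.6 cos 340° = 36.27
Current position: (-46.52, 54.74). Target: (18.3, 23.6). Remaining: Δeast = 64.82, Δnorth = -31.14.
Bearing = atan2(64.82, -31.14) mod 360° = 115.66°; distance = √((64.82)² + (-31.14)²) = 71.918 km.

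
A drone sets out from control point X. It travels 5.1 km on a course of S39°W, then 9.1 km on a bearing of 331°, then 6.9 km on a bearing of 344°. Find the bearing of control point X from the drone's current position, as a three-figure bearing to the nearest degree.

Leg 1 (S39°W, 5.1 km): east 5.1 sin 219° = -3.21, north 5.1 cos 219° = -3.96
Leg 2 (331°, 9.1 km): east 9.1 sin 331° = -4.41, north 9.1 cos 331° = 7.96
Leg 3 (344°, 6.9 km): east 6.9 sin 344° = -1.90, north 6.9 cos 344° = 6.63
Net displacement: -9.52 east, 10.63 north. Direction back to start is (9.52, -10.63): bearing = atan2(9.52, -10.63) mod 360° = 138.14° ≈ 138°.

138°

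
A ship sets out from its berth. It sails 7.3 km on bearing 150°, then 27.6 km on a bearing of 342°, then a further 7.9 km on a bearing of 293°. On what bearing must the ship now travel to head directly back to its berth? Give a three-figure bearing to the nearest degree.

Leg 1 (150°, 7.3 km): east 7.3 sin 150° = 3.65, north 7.3 cos 150° = -6.32
Leg 2 (342°, 27.6 km): east 27.6 sin 342° = -8.53, north 27.6 cos 342° = 26.25
Leg 3 (293°, 7.9 km): east 7.9 sin 293° = -7.27, north 7.9 cos 293° = 3.09
Net displacement: -12.15 east, 23.01 north. Direction back to start is (12.15, -23.01): bearing = atan2(12.15, -23.01) mod 360° = 152.17° ≈ 152°.

152°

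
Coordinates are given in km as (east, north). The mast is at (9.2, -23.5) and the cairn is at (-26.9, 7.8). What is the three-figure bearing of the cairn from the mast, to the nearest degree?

Δeast = -26.9 − 9.2 = -36.10; Δnorth = 7.8 − -23.5 = 31.30.
Bearing = atan2(Δeast, Δnorth) mod 360° = 310.93° ≈ 311°.

311°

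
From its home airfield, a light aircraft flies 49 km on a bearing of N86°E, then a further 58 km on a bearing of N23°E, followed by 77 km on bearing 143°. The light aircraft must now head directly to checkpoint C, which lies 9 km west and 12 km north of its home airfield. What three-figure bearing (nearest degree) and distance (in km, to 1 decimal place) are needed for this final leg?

Leg 1 (N86°E, 49 km): east 49 sin 86° = 48.88, north 49 cos 86° = 3.42
Leg 2 (N23°E, 58 km): east 58 sin 23° = 22.66, north 58 cos 23° = 53.39
Leg 3 (143°, 77 km): east 77 sin 143° = 46.34, north 77 cos 143° = -61.49
Current position: (117.88, -4.69). Target: (-9, 12). Remaining: Δeast = -126.88, Δnorth = 16.69.
Bearing = atan2(-126.88, 16.69) mod 360° = 277.49°; distance = √((-126.88)² + (16.69)²) = 127.975 km.

277°, 128.0 km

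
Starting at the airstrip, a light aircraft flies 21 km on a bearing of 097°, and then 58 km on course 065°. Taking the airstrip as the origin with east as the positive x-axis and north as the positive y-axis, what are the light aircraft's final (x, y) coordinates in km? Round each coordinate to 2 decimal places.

(73.41, 21.95)

Leg 1 (097°, 21 km): east 21 sin 97° = 20.84, north 21 cos 97° = -2.56
Leg 2 (065°, 58 km): east 58 sin 65° = 52.57, north 58 cos 65° = 24.51
Summing: 73.41 km east, 21.95 km north → (73.41, 21.95).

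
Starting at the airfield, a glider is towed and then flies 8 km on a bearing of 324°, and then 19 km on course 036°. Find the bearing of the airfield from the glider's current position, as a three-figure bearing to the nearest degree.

Leg 1 (324°, 8 km): east 8 sin 324° = -4.70, north 8 cos 324° = 6.47
Leg 2 (036°, 19 km): east 19 sin 36° = 11.17, north 19 cos 36° = 15.37
Net displacement: 6.47 east, 21.84 north. Direction back to start is (-6.47, -21.84): bearing = atan2(-6.47, -21.84) mod 360° = 196.49° ≈ 196°.

196°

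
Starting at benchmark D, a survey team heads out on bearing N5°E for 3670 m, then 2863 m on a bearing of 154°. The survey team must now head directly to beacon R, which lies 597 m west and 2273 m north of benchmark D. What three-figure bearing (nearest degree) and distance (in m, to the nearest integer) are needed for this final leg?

Leg 1 (N5°E, 3670 m): east 3670 sin 5° = 319.86, north 3670 cos 5° = 3656.03
Leg 2 (154°, 2863 m): east 2863 sin 154° = 1255.06, north 2863 cos 154° = -2573.25
Current position: (1574.92, 1082.79). Target: (-597, 2273). Remaining: Δeast = -2171.92, Δnorth = 1190.21.
Bearing = atan2(-2171.92, 1190.21) mod 360° = 298.72°; distance = √((-2171.92)² + (1190.21)²) = 2476.658 m.

299°, 2477 m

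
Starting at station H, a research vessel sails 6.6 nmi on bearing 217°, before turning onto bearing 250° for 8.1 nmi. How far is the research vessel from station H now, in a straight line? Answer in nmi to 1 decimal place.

14.1 nmi

Leg 1 (217°, 6.6 nmi): east 6.6 sin 217° = -3.97, north 6.6 cos 217° = -5.27
Leg 2 (250°, 8.1 nmi): east 8.1 sin 250° = -7.61, north 8.1 cos 250° = -2.77
Net: -11.58 east, -8.04 north. Distance = √((-11.58)² + (-8.04)²) = 14.101 nmi.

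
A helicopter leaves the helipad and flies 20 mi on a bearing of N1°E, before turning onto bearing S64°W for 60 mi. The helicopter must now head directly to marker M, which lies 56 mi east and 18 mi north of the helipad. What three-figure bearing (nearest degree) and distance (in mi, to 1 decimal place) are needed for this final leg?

Leg 1 (N1°E, 20 mi): east 20 sin 1° = 0.35, north 20 cos 1° = 20.00
Leg 2 (S64°W, 60 mi): east 60 sin 244° = -53.93, north 60 cos 244° = -26.30
Current position: (-53.58, -6.31). Target: (56, 18). Remaining: Δeast = 109.58, Δnorth = 24.31.
Bearing = atan2(109.58, 24.31) mod 360° = 77.49°; distance = √((109.58)² + (24.31)²) = 112.242 mi.

077°, 112.2 mi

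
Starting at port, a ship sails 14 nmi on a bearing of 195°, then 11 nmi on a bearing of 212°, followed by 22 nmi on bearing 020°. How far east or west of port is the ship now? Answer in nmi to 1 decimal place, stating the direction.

Leg 1 (195°, 14 nmi): east 14 sin 195° = -3.62, north 14 cos 195° = -13.52
Leg 2 (212°, 11 nmi): east 11 sin 212° = -5.83, north 11 cos 212° = -9.33
Leg 3 (020°, 22 nmi): east 22 sin 20° = 7.52, north 22 cos 20° = 20.67
Net east component: -1.93 nmi.

1.9 nmi west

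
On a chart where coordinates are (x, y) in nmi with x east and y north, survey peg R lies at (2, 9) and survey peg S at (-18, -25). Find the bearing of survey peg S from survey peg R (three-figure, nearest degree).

Δeast = -18 − 2 = -20.00; Δnorth = -25 − 9 = -34.00.
Bearing = atan2(Δeast, Δnorth) mod 360° = 210.47° ≈ 210°.

210°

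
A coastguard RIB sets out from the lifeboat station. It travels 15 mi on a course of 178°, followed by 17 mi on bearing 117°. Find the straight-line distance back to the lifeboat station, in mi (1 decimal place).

27.6 mi

Leg 1 (178°, 15 mi): east 15 sin 178° = 0.52, north 15 cos 178° = -14.99
Leg 2 (117°, 17 mi): east 17 sin 117° = 15.15, north 17 cos 117° = -7.72
Net: 15.67 east, -22.71 north. Distance = √((15.67)² + (-22.71)²) = 27.591 mi.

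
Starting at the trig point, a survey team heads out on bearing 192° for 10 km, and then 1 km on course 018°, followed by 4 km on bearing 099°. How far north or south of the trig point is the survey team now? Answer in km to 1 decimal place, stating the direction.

9.5 km south

Leg 1 (192°, 10 km): east 10 sin 192° = -2.08, north 10 cos 192° = -9.78
Leg 2 (018°, 1 km): east 1 sin 18° = 0.31, north 1 cos 18° = 0.95
Leg 3 (099°, 4 km): east 4 sin 99° = 3.95, north 4 cos 99° = -0.63
Net north component: -9.46 km.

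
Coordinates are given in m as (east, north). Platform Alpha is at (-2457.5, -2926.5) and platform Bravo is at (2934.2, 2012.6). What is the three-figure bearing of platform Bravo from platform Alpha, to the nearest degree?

Δeast = 2934.2 − -2457.5 = 5391.70; Δnorth = 2012.6 − -2926.5 = 4939.10.
Bearing = atan2(Δeast, Δnorth) mod 360° = 47.51° ≈ 048°.

048°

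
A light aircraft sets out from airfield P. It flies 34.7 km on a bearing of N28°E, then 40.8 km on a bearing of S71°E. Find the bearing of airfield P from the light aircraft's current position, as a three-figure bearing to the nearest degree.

Leg 1 (N28°E, 34.7 km): east 34.7 sin 28° = 16.29, north 34.7 cos 28° = 30.64
Leg 2 (S71°E, 40.8 km): east 40.8 sin 109° = 38.58, north 40.8 cos 109° = -13.28
Net displacement: 54.87 east, 17.36 north. Direction back to start is (-54.87, -17.36): bearing = atan2(-54.87, -17.36) mod 360° = 252.45° ≈ 252°.

252°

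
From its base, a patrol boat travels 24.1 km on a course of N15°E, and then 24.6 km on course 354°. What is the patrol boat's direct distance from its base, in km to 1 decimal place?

47.9 km

Leg 1 (N15°E, 24.1 km): east 24.1 sin 15° = 6.24, north 24.1 cos 15° = 23.28
Leg 2 (354°, 24.6 km): east 24.6 sin 354° = -2.57, north 24.6 cos 354° = 24.47
Net: 3.67 east, 47.74 north. Distance = √((3.67)² + (47.74)²) = 47.885 km.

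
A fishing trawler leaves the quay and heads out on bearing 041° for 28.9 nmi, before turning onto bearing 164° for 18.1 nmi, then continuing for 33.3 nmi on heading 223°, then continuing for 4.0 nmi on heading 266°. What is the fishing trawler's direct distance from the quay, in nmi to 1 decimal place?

Leg 1 (041°, 28.9 nmi): east 28.9 sin 41° = 18.96, north 28.9 cos 41° = 21.81
Leg 2 (164°, 18.1 nmi): east 18.1 sin 164° = 4.99, north 18.1 cos 164° = -17.40
Leg 3 (223°, 33.3 nmi): east 33.3 sin 223° = -22.71, north 33.3 cos 223° = -24.35
Leg 4 (266°, 4.0 nmi): east 4.0 sin 266° = -3.99, north 4.0 cos 266° = -0.28
Net: -2.75 east, -20.22 north. Distance = √((-2.75)² + (-20.22)²) = 20.407 nmi.

20.4 nmi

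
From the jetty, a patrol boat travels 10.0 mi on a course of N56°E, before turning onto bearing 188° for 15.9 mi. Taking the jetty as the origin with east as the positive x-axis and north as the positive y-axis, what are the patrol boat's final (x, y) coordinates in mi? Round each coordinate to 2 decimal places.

Leg 1 (N56°E, 10.0 mi): east 10.0 sin 56° = 8.29, north 10.0 cos 56° = 5.59
Leg 2 (188°, 15.9 mi): east 15.9 sin 188° = -2.21, north 15.9 cos 188° = -15.75
Summing: 6.08 mi east, -10.15 mi north → (6.08, -10.15).

(6.08, -10.15)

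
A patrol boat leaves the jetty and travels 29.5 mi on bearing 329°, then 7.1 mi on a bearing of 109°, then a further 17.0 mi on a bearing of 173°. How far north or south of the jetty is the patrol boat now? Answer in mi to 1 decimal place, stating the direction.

6.1 mi north

Leg 1 (329°, 29.5 mi): east 29.5 sin 329° = -15.19, north 29.5 cos 329° = 25.29
Leg 2 (109°, 7.1 mi): east 7.1 sin 109° = 6.71, north 7.1 cos 109° = -2.31
Leg 3 (173°, 17.0 mi): east 17.0 sin 173° = 2.07, north 17.0 cos 173° = -16.87
Net north component: 6.10 mi.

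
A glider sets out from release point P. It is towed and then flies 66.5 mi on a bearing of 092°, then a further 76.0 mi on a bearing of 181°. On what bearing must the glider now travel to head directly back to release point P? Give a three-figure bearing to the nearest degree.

Leg 1 (092°, 66.5 mi): east 66.5 sin 92° = 66.46, north 66.5 cos 92° = -2.32
Leg 2 (181°, 76.0 mi): east 76.0 sin 181° = -1.33, north 76.0 cos 181° = -75.99
Net displacement: 65.13 east, -78.31 north. Direction back to start is (-65.13, 78.31): bearing = atan2(-65.13, 78.31) mod 360° = 320.25° ≈ 320°.

320°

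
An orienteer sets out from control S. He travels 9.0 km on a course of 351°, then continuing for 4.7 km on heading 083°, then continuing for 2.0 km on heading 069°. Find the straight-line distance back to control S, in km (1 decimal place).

Leg 1 (351°, 9.0 km): east 9.0 sin 351° = -1.41, north 9.0 cos 351° = 8.89
Leg 2 (083°, 4.7 km): east 4.7 sin 83° = 4.66, north 4.7 cos 83° = 0.57
Leg 3 (069°, 2.0 km): east 2.0 sin 69° = 1.87, north 2.0 cos 69° = 0.72
Net: 5.12 east, 10.18 north. Distance = √((5.12)² + (10.18)²) = 11.396 km.

11.4 km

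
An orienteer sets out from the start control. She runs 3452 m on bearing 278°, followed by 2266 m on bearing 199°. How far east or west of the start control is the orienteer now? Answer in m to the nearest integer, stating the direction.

Leg 1 (278°, 3452 m): east 3452 sin 278° = -3418.41, north 3452 cos 278° = 480.43
Leg 2 (199°, 2266 m): east 2266 sin 199° = -737.74, north 2266 cos 199° = -2142.55
Net east component: -4156.14 m.

4156 m west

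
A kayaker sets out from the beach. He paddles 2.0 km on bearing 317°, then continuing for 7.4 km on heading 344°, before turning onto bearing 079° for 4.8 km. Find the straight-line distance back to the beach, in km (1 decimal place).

9.6 km

Leg 1 (317°, 2.0 km): east 2.0 sin 317° = -1.36, north 2.0 cos 317° = 1.46
Leg 2 (344°, 7.4 km): east 7.4 sin 344° = -2.04, north 7.4 cos 344° = 7.11
Leg 3 (079°, 4.8 km): east 4.8 sin 79° = 4.71, north 4.8 cos 79° = 0.92
Net: 1.31 east, 9.49 north. Distance = √((1.31)² + (9.49)²) = 9.582 km.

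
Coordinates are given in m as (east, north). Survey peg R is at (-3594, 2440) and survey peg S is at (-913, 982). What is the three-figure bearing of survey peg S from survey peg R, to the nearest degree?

Δeast = -913 − -3594 = 2681.00; Δnorth = 982 − 2440 = -1458.00.
Bearing = atan2(Δeast, Δnorth) mod 360° = 118.54° ≈ 119°.

119°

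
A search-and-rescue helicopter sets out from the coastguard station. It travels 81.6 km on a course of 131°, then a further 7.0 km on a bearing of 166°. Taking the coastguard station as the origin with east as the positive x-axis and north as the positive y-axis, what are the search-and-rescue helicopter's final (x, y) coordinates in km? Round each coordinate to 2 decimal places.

(63.28, -60.33)

Leg 1 (131°, 81.6 km): east 81.6 sin 131° = 61.58, north 81.6 cos 131° = -53.53
Leg 2 (166°, 7.0 km): east 7.0 sin 166° = 1.69, north 7.0 cos 166° = -6.79
Summing: 63.28 km east, -60.33 km north → (63.28, -60.33).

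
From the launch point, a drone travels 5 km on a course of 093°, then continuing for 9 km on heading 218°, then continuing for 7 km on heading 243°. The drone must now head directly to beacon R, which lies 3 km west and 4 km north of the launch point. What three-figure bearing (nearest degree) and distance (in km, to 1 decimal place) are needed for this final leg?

015°, 15.0 km

Leg 1 (093°, 5 km): east 5 sin 93° = 4.99, north 5 cos 93° = -0.26
Leg 2 (218°, 9 km): east 9 sin 218° = -5.54, north 9 cos 218° = -7.09
Leg 3 (243°, 7 km): east 7 sin 243° = -6.24, north 7 cos 243° = -3.18
Current position: (-6.78, -10.53). Target: (-3, 4). Remaining: Δeast = 3.78, Δnorth = 14.53.
Bearing = atan2(3.78, 14.53) mod 360° = 14.60°; distance = √((3.78)² + (14.53)²) = 15.017 km.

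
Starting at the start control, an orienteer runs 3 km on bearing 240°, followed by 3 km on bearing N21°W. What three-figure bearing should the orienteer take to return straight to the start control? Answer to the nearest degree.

Leg 1 (240°, 3 km): east 3 sin 240° = -2.60, north 3 cos 240° = -1.50
Leg 2 (N21°W, 3 km): east 3 sin 339° = -1.08, north 3 cos 339° = 2.80
Net displacement: -3.67 east, 1.30 north. Direction back to start is (3.67, -1.30): bearing = atan2(3.67, -1.30) mod 360° = 109.50° ≈ 109°.

109°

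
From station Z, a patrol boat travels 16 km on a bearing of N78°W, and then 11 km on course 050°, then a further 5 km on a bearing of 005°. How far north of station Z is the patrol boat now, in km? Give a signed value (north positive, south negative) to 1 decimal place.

Leg 1 (N78°W, 16 km): east 16 sin 282° = -15.65, north 16 cos 282° = 3.33
Leg 2 (050°, 11 km): east 11 sin 50° = 8.43, north 11 cos 50° = 7.07
Leg 3 (005°, 5 km): east 5 sin 5° = 0.44, north 5 cos 5° = 4.98
Net north component: 15.38 km.

15.4 km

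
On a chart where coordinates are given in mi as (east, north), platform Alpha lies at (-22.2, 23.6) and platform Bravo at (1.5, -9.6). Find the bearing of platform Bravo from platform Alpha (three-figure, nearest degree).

144°

Δeast = 1.5 − -22.2 = 23.70; Δnorth = -9.6 − 23.6 = -33.20.
Bearing = atan2(Δeast, Δnorth) mod 360° = 144.48° ≈ 144°.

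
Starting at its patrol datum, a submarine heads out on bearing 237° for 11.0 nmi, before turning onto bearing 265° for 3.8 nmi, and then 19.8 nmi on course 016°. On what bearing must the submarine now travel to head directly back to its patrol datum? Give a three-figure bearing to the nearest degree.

Leg 1 (237°, 11.0 nmi): east 11.0 sin 237° = -9.23, north 11.0 cos 237° = -5.99
Leg 2 (265°, 3.8 nmi): east 3.8 sin 265° = -3.79, north 3.8 cos 265° = -0.33
Leg 3 (016°, 19.8 nmi): east 19.8 sin 16° = 5.46, north 19.8 cos 16° = 19.03
Net displacement: -7.55 east, 12.71 north. Direction back to start is (7.55, -12.71): bearing = atan2(7.55, -12.71) mod 360° = 149.28° ≈ 149°.

149°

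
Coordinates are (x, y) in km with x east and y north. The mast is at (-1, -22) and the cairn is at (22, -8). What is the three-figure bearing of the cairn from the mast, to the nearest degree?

Δeast = 22 − -1 = 23.00; Δnorth = -8 − -22 = 14.00.
Bearing = atan2(Δeast, Δnorth) mod 360° = 58.67° ≈ 059°.

059°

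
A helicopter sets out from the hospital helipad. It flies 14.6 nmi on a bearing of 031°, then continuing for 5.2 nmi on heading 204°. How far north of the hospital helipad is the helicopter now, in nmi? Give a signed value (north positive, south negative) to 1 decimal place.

Leg 1 (031°, 14.6 nmi): east 14.6 sin 31° = 7.52, north 14.6 cos 31° = 12.51
Leg 2 (204°, 5.2 nmi): east 5.2 sin 204° = -2.12, north 5.2 cos 204° = -4.75
Net north component: 7.76 nmi.

7.8 nmi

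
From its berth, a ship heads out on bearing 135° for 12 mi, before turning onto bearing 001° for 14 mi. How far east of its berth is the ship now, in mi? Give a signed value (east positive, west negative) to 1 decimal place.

Leg 1 (135°, 12 mi): east 12 sin 135° = 8.49, north 12 cos 135° = -8.49
Leg 2 (001°, 14 mi): east 14 sin 1° = 0.24, north 14 cos 1° = 14.00
Net east component: 8.73 mi.

8.7 mi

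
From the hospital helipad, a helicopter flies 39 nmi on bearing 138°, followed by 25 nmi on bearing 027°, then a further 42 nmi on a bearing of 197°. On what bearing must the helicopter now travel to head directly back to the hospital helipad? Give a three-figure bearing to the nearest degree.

332°

Leg 1 (138°, 39 nmi): east 39 sin 138° = 26.10, north 39 cos 138° = -28.98
Leg 2 (027°, 25 nmi): east 25 sin 27° = 11.35, north 25 cos 27° = 22.28
Leg 3 (197°, 42 nmi): east 42 sin 197° = -12.28, north 42 cos 197° = -40.16
Net displacement: 25.17 east, -46.87 north. Direction back to start is (-25.17, 46.87): bearing = atan2(-25.17, 46.87) mod 360° = 331.77° ≈ 332°.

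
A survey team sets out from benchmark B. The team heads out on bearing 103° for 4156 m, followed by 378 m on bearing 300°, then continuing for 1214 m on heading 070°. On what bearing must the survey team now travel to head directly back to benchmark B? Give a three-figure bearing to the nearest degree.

Leg 1 (103°, 4156 m): east 4156 sin 103° = 4049.48, north 4156 cos 103° = -934.90
Leg 2 (300°, 378 m): east 378 sin 300° = -327.36, north 378 cos 300° = 189.00
Leg 3 (070°, 1214 m): east 1214 sin 70° = 1140.79, north 1214 cos 70° = 415.21
Net displacement: 4862.91 east, -330.68 north. Direction back to start is (-4862.91, 330.68): bearing = atan2(-4862.91, 330.68) mod 360° = 273.89° ≈ 274°.

274°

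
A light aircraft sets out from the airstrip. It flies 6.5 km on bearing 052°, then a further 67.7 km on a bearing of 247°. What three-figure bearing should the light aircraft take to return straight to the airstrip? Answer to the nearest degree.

069°

Leg 1 (052°, 6.5 km): east 6.5 sin 52° = 5.12, north 6.5 cos 52° = 4.00
Leg 2 (247°, 67.7 km): east 67.7 sin 247° = -62.32, north 67.7 cos 247° = -26.45
Net displacement: -57.20 east, -22.45 north. Direction back to start is (57.20, 22.45): bearing = atan2(57.20, 22.45) mod 360° = 68.57° ≈ 069°.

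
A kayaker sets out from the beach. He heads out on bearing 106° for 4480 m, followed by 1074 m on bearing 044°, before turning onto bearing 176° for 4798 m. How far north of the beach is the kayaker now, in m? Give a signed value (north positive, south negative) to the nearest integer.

Leg 1 (106°, 4480 m): east 4480 sin 106° = 4306.45, north 4480 cos 106° = -1234.86
Leg 2 (044°, 1074 m): east 1074 sin 44° = 746.06, north 1074 cos 44° = 772.57
Leg 3 (176°, 4798 m): east 4798 sin 176° = 334.69, north 4798 cos 176° = -4786.31
Net north component: -5248.60 m.

-5249 m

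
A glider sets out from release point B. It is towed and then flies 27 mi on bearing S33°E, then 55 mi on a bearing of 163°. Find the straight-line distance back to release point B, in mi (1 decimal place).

Leg 1 (S33°E, 27 mi): east 27 sin 147° = 14.71, north 27 cos 147° = -22.64
Leg 2 (163°, 55 mi): east 55 sin 163° = 16.08, north 55 cos 163° = -52.60
Net: 30.79 east, -75.24 north. Distance = √((30.79)² + (-75.24)²) = 81.295 mi.

81.3 mi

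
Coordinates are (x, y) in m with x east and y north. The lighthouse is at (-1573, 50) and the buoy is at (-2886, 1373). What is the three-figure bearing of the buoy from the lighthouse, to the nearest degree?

315°

Δeast = -2886 − -1573 = -1313.00; Δnorth = 1373 − 50 = 1323.00.
Bearing = atan2(Δeast, Δnorth) mod 360° = 315.22° ≈ 315°.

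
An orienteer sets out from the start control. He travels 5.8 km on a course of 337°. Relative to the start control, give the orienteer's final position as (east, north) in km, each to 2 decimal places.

(-2.27, 5.34)

Leg 1 (337°, 5.8 km): east 5.8 sin 337° = -2.27, north 5.8 cos 337° = 5.34
Summing: -2.27 km east, 5.34 km north → (-2.27, 5.34).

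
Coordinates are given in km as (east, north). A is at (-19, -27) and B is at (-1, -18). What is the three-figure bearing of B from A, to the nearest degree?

063°

Δeast = -1 − -19 = 18.00; Δnorth = -18 − -27 = 9.00.
Bearing = atan2(Δeast, Δnorth) mod 360° = 63.43° ≈ 063°.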